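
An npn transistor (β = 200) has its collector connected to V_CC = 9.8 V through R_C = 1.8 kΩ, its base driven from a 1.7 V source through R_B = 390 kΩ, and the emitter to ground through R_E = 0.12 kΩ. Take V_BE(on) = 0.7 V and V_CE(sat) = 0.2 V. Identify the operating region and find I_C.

active; I_C ≈ 0.48 mA

Assume active. Base-emitter loop: I_B = (V_BB − V_BE)/(R_B + (β+1)R_E) = (1.7 − 0.7)/(390 + 201×0.12) = 0.00241 mA.
I_C = β·I_B = 200×0.00241 = 0.483 mA.
V_CE = V_CC − I_C·R_C − I_E·R_E = 9.8 − 0.483×1.8 − 0.485×0.12 = 8.87 V > V_CE(sat), so the active-region assumption holds.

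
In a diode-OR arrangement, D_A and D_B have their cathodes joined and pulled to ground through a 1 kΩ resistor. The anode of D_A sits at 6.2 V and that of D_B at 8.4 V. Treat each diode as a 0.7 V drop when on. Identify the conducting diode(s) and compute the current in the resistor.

Only D_B conducts; I_R ≈ 7.7 mA

Assume both conduct. Then node N would need to be at both 6.2−0.7 = 5.5 V and 8.4−0.7 = 7.7 V, which is impossible.
Assume only D_B conducts: V_N = 8.4 − 0.7 = 7.7 V, so I_R = 7.7/1 = 7.7 mA.
Check D_A: its anode-to-cathode voltage is 6.2 − 7.7 = -1.5 V < 0.7 V, so it is off. The assumption is consistent.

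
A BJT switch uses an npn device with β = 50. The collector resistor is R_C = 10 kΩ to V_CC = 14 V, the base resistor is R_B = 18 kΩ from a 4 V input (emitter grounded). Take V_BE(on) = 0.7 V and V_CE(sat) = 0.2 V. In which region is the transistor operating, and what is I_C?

saturation; I_C ≈ 1.4 mA

Assume active: I_B = (4 − 0.7)/18 = 0.183 mA, giving I_C = β·I_B = 9.17 mA.
But then V_CE = 14 − 9.17×10 = -77.7 V < V_CE(sat) = 0.2 V — impossible in the active region.
So the transistor is saturated. With V_CE = 0.2 V, I_C = (V_CC − 0.2)/R_C = 13.8/10 = 1.38 mA.
Check: β·I_B = 9.17 mA > I_C = 1.38 mA, confirming saturation.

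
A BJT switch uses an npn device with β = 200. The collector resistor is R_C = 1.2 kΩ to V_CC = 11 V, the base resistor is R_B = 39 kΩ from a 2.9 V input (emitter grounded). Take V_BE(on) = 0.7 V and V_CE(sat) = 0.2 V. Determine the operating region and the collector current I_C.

saturation; I_C ≈ 9 mA

Assume active: I_B = (2.9 − 0.7)/39 = 0.0564 mA, giving I_C = β·I_B = 11.3 mA.
But then V_CE = 11 − 11.3×1.2 = -2.54 V < V_CE(sat) = 0.2 V — impossible in the active region.
So the transistor is saturated. With V_CE = 0.2 V, I_C = (V_CC − 0.2)/R_C = 10.8/1.2 = 9 mA.
Check: β·I_B = 11.3 mA > I_C = 9 mA, confirming saturation.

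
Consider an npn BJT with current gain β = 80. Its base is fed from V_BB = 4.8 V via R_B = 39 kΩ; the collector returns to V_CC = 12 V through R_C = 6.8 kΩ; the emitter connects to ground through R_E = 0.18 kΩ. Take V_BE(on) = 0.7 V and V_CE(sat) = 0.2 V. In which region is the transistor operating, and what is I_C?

Assume active: I_B = (4.8 − 0.7)/(39 + 81×0.18) = 0.0765 mA, I_C = β·I_B = 6.12 mA.
Then V_CE = 12 − 6.12×6.8 − 6.2×0.18 = -30.7 V < 0.2 V — the active assumption fails.
Re-solve with V_CE = 0.2 V. KCL at the emitter: V_E/R_E = (V_BB−0.7−V_E)/R_B + (V_CC−0.2−V_E)/R_C, giving V_E = 0.321 V.
I_C = (V_CC − 0.2 − V_E)/R_C = (11.8 − 0.321)/6.8 = 1.69 mA.
Check: I_B = (4.1 − 0.321)/39 = 0.0969 mA, and β·I_B = 7.75 mA > I_C, confirming saturation.

saturation; I_C ≈ 1.7 mA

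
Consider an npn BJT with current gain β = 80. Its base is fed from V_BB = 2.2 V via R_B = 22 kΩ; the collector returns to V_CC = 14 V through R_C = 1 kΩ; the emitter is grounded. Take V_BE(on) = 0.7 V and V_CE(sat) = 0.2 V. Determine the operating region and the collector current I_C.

Assume active. Base-emitter loop: I_B = (V_BB − V_BE)/R_B = (2.2 − 0.7)/22 = 0.0682 mA.
I_C = β·I_B = 80×0.0682 = 5.45 mA.
V_CE = V_CC − I_C·R_C = 14 − 5.45×1 = 8.55 V > V_CE(sat), so the active-region assumption holds.

active; I_C ≈ 5.5 mA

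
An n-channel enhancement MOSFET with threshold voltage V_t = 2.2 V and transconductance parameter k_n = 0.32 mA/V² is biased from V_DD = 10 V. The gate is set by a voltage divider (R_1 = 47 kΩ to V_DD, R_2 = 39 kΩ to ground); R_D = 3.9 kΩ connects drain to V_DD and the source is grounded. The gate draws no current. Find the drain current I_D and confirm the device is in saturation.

V_G = V_DD·R_2/(R_1+R_2) = 10×39/86 = 4.53 V. With the source grounded, V_GS = V_G = 4.53 V.
Assume saturation: I_D = (k_n/2)(V_GS − V_t)² = (0.32/2)×(4.53 − 2.2)² = 0.16×2.33² = 0.872 mA.
V_DS = V_DD − I_D·R_D = 10 − 0.872×3.9 = 6.6 V.
Saturation requires V_DS ≥ V_GS − V_t = 2.33 V; 6.6 ≥ 2.33 ✓.

I_D ≈ 0.87 mA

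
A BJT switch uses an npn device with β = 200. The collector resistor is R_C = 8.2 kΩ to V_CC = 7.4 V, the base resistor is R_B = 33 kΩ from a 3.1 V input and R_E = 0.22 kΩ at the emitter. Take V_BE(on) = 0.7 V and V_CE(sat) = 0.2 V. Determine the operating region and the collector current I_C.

Assume active: I_B = (3.1 − 0.7)/(33 + 201×0.22) = 0.0311 mA, I_C = β·I_B = 6.22 mA.
Then V_CE = 7.4 − 6.22×8.2 − 6.25×0.22 = -44.9 V < 0.2 V — the active assumption fails.
Re-solve with V_CE = 0.2 V. KCL at the emitter: V_E/R_E = (V_BB−0.7−V_E)/R_B + (V_CC−0.2−V_E)/R_C, giving V_E = 0.202 V.
I_C = (V_CC − 0.2 − V_E)/R_C = (7.2 − 0.202)/8.2 = 0.853 mA.
Check: I_B = (2.4 − 0.202)/33 = 0.0666 mA, and β·I_B = 13.3 mA > I_C, confirming saturation.

saturation; I_C ≈ 0.85 mA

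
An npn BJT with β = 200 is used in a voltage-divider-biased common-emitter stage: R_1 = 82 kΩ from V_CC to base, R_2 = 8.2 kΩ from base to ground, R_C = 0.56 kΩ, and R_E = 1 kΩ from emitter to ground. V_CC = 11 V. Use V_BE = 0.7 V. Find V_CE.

V_CE ≈ 11 V

Thevenize the base divider: V_Th = V_CC·R_2/(R_1+R_2) = 11×8.2/90.2 = 1 V, R_Th = R_1‖R_2 = 7.45 kΩ.
Base-emitter loop: V_Th = I_B·R_Th + V_BE + (β+1)I_B·R_E, so I_B = (1 − 0.7) / (7.45 + 201×1) = 0.00144 mA.
I_C = β·I_B = 200×0.00144 = 0.288 mA, and I_E = (β+1)I_B = 0.289 mA.
V_CE = V_CC − I_C·R_C − I_E·R_E = 11 − 0.288×0.56 − 0.289×1 = 10.5 V.
V_CE = 10.5 V > 0.2 V confirms active-region operation.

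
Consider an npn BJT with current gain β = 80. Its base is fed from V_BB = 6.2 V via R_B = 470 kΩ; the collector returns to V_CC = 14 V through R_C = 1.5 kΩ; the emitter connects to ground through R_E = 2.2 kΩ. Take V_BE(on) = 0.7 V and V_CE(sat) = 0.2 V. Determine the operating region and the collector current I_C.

Assume active. Base-emitter loop: I_B = (V_BB − V_BE)/(R_B + (β+1)R_E) = (6.2 − 0.7)/(470 + 81×2.2) = 0.00849 mA.
I_C = β·I_B = 80×0.00849 = 0.679 mA.
V_CE = V_CC − I_C·R_C − I_E·R_E = 14 − 0.679×1.5 − 0.687×2.2 = 11.5 V > V_CE(sat), so the active-region assumption holds.

active; I_C ≈ 0.68 mA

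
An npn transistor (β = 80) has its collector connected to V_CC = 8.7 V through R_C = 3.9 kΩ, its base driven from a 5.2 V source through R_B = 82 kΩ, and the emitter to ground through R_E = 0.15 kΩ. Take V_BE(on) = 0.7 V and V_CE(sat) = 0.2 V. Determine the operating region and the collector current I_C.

Assume active: I_B = (5.2 − 0.7)/(82 + 81×0.15) = 0.0478 mA, I_C = β·I_B = 3.82 mA.
Then V_CE = 8.7 − 3.82×3.9 − 3.87×0.15 = -6.79 V < 0.2 V — the active assumption fails.
Re-solve with V_CE = 0.2 V. KCL at the emitter: V_E/R_E = (V_BB−0.7−V_E)/R_B + (V_CC−0.2−V_E)/R_C, giving V_E = 0.322 V.
I_C = (V_CC − 0.2 − V_E)/R_C = (8.5 − 0.322)/3.9 = 2.1 mA.
Check: I_B = (4.5 − 0.322)/82 = 0.0509 mA, and β·I_B = 4.08 mA > I_C, confirming saturation.

saturation; I_C ≈ 2.1 mA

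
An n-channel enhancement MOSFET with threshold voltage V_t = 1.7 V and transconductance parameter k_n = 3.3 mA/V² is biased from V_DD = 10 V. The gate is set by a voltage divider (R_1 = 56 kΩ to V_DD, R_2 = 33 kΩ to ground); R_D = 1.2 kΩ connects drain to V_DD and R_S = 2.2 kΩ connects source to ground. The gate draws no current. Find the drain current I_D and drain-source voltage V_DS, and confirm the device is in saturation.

I_D ≈ 0.63 mA, V_DS ≈ 7.9 V

V_G = V_DD·R_2/(R_1+R_2) = 10×33/89 = 3.71 V.
Assume saturation: I_D = (k_n/2)(V_GS − V_t)² with V_GS = V_G − I_D·R_S = 3.71 − 2.2·I_D.
Substituting gives 7.99·I_D² − 15.6·I_D + 6.65 = 0, with roots I_D = 0.631 or 1.32 mA.
The root I_D = 1.32 mA gives V_GS = 0.806 V ≤ V_t, so take I_D = 0.631 mA.
Then V_GS = 2.32 V and V_DS = V_DD − I_D(R_D+R_S) = 10 − 0.631×3.4 = 7.85 V.
Saturation requires V_DS ≥ V_GS − V_t = 0.619 V; 7.85 ≥ 0.619 ✓.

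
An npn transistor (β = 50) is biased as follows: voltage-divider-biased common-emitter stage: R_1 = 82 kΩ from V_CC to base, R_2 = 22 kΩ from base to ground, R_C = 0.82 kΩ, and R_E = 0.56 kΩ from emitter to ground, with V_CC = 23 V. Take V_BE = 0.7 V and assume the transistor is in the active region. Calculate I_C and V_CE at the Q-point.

Thevenize the base divider: V_Th = V_CC·R_2/(R_1+R_2) = 23×22/104 = 4.87 V, R_Th = R_1‖R_2 = 17.3 kΩ.
Base-emitter loop: V_Th = I_B·R_Th + V_BE + (β+1)I_B·R_E, so I_B = (4.87 − 0.7) / (17.3 + 51×0.56) = 0.0907 mA.
I_C = β·I_B = 50×0.0907 = 4.54 mA, and I_E = (β+1)I_B = 4.63 mA.
V_CE = V_CC − I_C·R_C − I_E·R_E = 23 − 4.54×0.82 − 4.63×0.56 = 16.7 V.
V_CE = 16.7 V > 0.2 V confirms active-region operation.

I_C ≈ 4.5 mA, V_CE ≈ 17 V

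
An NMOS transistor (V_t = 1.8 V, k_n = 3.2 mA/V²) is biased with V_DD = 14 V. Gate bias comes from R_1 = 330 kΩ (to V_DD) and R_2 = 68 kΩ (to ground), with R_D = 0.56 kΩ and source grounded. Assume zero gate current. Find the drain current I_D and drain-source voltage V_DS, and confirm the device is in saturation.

I_D ≈ 0.56 mA, V_DS ≈ 14 V

V_G = V_DD·R_2/(R_1+R_2) = 14×68/398 = 2.39 V. With the source grounded, V_GS = V_G = 2.39 V.
Assume saturation: I_D = (k_n/2)(V_GS − V_t)² = (3.2/2)×(2.39 − 1.8)² = 1.6×0.592² = 0.561 mA.
V_DS = V_DD − I_D·R_D = 14 − 0.561×0.56 = 13.7 V.
Saturation requires V_DS ≥ V_GS − V_t = 0.592 V; 13.7 ≥ 0.592 ✓.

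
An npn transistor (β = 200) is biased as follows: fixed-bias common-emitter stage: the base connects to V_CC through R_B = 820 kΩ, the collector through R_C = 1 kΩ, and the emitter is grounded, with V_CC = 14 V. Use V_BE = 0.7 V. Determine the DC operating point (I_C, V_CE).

Base loop: V_CC = I_B·R_B + V_BE, so I_B = (14 − 0.7)/820 kΩ = 0.0162 mA.
In the active region I_C = β·I_B = 200 × 0.0162 = 3.24 mA.
Collector loop: V_CE = V_CC − I_C·R_C = 14 − 3.24×1 = 10.8 V.
Since V_CE = 10.8 V > V_CE(sat) ≈ 0.2 V, the transistor is in the active region as assumed.

I_C ≈ 3.2 mA, V_CE ≈ 11 V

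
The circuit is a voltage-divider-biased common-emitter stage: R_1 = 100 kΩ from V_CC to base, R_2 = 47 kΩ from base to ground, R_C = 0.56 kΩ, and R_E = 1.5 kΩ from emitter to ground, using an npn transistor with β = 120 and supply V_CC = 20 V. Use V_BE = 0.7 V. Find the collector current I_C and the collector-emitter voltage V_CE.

Thevenize the base divider: V_Th = V_CC·R_2/(R_1+R_2) = 20×47/147 = 6.39 V, R_Th = R_1‖R_2 = 32 kΩ.
Base-emitter loop: V_Th = I_B·R_Th + V_BE + (β+1)I_B·R_E, so I_B = (6.39 − 0.7) / (32 + 121×1.5) = 0.0267 mA.
I_C = β·I_B = 120×0.0267 = 3.2 mA, and I_E = (β+1)I_B = 3.23 mA.
V_CE = V_CC − I_C·R_C − I_E·R_E = 20 − 3.2×0.56 − 3.23×1.5 = 13.4 V.
V_CE = 13.4 V > 0.2 V confirms active-region operation.

I_C ≈ 3.2 mA, V_CE ≈ 13 V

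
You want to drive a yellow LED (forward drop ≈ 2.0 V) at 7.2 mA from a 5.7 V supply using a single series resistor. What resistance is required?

R ≈ 0.51 kΩ

The resistor drops V_S − V_D = 5.7 − 2.0 = 3.7 V at 7.2 mA.
R = 3.7 V / 7.2 mA = 0.514 kΩ.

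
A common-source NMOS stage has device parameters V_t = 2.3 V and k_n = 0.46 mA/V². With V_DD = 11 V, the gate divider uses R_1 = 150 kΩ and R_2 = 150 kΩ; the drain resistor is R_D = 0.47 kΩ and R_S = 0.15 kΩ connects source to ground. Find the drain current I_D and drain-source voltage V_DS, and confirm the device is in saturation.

V_G = V_DD·R_2/(R_1+R_2) = 11×150/300 = 5.5 V.
Assume saturation: I_D = (k_n/2)(V_GS − V_t)² with V_GS = V_G − I_D·R_S = 5.5 − 0.15·I_D.
Substituting gives 0.00517·I_D² − 1.22·I_D + 2.36 = 0, with roots I_D = 1.95 or 234 mA.
The root I_D = 234 mA gives V_GS = -29.6 V ≤ V_t, so take I_D = 1.95 mA.
Then V_GS = 5.21 V and V_DS = V_DD − I_D(R_D+R_S) = 11 − 1.95×0.62 = 9.79 V.
Saturation requires V_DS ≥ V_GS − V_t = 2.91 V; 9.79 ≥ 2.91 ✓.

I_D ≈ 1.9 mA, V_DS ≈ 9.8 V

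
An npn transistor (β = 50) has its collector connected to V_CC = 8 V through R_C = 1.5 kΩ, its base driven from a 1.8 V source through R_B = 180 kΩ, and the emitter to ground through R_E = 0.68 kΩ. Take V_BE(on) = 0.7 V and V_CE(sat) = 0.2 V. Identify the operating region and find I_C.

active; I_C ≈ 0.26 mA

Assume active. Base-emitter loop: I_B = (V_BB − V_BE)/(R_B + (β+1)R_E) = (1.8 − 0.7)/(180 + 51×0.68) = 0.00512 mA.
I_C = β·I_B = 50×0.00512 = 0.256 mA.
V_CE = V_CC − I_C·R_C − I_E·R_E = 8 − 0.256×1.5 − 0.261×0.68 = 7.44 V > V_CE(sat), so the active-region assumption holds.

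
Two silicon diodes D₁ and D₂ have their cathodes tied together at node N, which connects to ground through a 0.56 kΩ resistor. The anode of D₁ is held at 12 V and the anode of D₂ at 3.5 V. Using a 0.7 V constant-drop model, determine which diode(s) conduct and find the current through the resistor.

Assume both conduct. Then node N would need to be at both 12−0.7 = 11.3 V and 3.5−0.7 = 2.8 V, which is impossible.
Assume only D₁ conducts: V_N = 12 − 0.7 = 11.3 V, so I_R = 11.3/0.56 = 20.2 mA.
Check D₂: its anode-to-cathode voltage is 3.5 − 11.3 = -7.8 V < 0.7 V, so it is off. The assumption is consistent.

Only D₁ conducts; I_R ≈ 20 mA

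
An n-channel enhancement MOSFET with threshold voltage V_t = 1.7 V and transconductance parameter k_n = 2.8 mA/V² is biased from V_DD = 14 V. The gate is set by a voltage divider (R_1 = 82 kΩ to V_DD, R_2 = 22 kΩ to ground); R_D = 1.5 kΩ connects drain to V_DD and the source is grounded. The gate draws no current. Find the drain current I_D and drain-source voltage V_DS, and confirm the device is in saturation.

I_D ≈ 2.2 mA, V_DS ≈ 11 V

V_G = V_DD·R_2/(R_1+R_2) = 14×22/104 = 2.96 V. With the source grounded, V_GS = V_G = 2.96 V.
Assume saturation: I_D = (k_n/2)(V_GS − V_t)² = (2.8/2)×(2.96 − 1.7)² = 1.4×1.26² = 2.23 mA.
V_DS = V_DD − I_D·R_D = 14 − 2.23×1.5 = 10.7 V.
Saturation requires V_DS ≥ V_GS − V_t = 1.26 V; 10.7 ≥ 1.26 ✓.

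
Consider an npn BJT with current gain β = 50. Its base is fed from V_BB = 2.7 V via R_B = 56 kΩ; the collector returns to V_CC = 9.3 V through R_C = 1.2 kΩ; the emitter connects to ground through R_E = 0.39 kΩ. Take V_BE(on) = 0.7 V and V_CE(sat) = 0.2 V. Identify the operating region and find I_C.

active; I_C ≈ 1.3 mA

Assume active. Base-emitter loop: I_B = (V_BB − V_BE)/(R_B + (β+1)R_E) = (2.7 − 0.7)/(56 + 51×0.39) = 0.0264 mA.
I_C = β·I_B = 50×0.0264 = 1.32 mA.
V_CE = V_CC − I_C·R_C − I_E·R_E = 9.3 − 1.32×1.2 − 1.34×0.39 = 7.19 V > V_CE(sat), so the active-region assumption holds.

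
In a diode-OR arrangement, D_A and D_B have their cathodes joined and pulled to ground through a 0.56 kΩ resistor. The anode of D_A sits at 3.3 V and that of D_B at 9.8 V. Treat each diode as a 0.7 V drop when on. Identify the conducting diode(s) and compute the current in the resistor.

Assume both conduct. Then node N would need to be at both 3.3−0.7 = 2.6 V and 9.8−0.7 = 9.1 V, which is impossible.
Assume only D_B conducts: V_N = 9.8 − 0.7 = 9.1 V, so I_R = 9.1/0.56 = 16.2 mA.
Check D_A: its anode-to-cathode voltage is 3.3 − 9.1 = -5.8 V < 0.7 V, so it is off. The assumption is consistent.

Only D_B conducts; I_R ≈ 16 mA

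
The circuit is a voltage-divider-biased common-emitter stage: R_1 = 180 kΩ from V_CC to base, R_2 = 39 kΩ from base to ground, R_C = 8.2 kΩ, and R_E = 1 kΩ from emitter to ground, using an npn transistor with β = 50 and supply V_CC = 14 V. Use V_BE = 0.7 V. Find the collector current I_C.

Thevenize the base divider: V_Th = V_CC·R_2/(R_1+R_2) = 14×39/219 = 2.49 V, R_Th = R_1‖R_2 = 32.1 kΩ.
Base-emitter loop: V_Th = I_B·R_Th + V_BE + (β+1)I_B·R_E, so I_B = (2.49 − 0.7) / (32.1 + 51×1) = 0.0216 mA.
I_C = β·I_B = 50×0.0216 = 1.08 mA, and I_E = (β+1)I_B = 1.1 mA.
V_CE = V_CC − I_C·R_C − I_E·R_E = 14 − 1.08×8.2 − 1.1×1 = 4.05 V.
V_CE = 4.05 V > 0.2 V confirms active-region operation.

I_C ≈ 1.1 mA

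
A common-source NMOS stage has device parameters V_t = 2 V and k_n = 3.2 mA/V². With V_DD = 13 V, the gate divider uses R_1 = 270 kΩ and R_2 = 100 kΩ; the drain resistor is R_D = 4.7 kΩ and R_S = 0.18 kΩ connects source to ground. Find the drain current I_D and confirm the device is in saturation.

I_D ≈ 2.1 mA

V_G = V_DD·R_2/(R_1+R_2) = 13×100/370 = 3.51 V.
Assume saturation: I_D = (k_n/2)(V_GS − V_t)² with V_GS = V_G − I_D·R_S = 3.51 − 0.18·I_D.
Substituting gives 0.0518·I_D² − 1.87·I_D + 3.67 = 0, with roots I_D = 2.08 or 34 mA.
The root I_D = 34 mA gives V_GS = -2.61 V ≤ V_t, so take I_D = 2.08 mA.
Then V_GS = 3.14 V and V_DS = V_DD − I_D(R_D+R_S) = 13 − 2.08×4.88 = 2.86 V.
Saturation requires V_DS ≥ V_GS − V_t = 1.14 V; 2.86 ≥ 1.14 ✓.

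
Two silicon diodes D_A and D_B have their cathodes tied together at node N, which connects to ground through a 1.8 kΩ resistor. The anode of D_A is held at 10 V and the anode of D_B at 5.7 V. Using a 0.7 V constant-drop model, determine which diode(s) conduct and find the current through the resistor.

Only D_A conducts; I_R ≈ 5.2 mA

Assume both conduct. Then node N would need to be at both 10−0.7 = 9.3 V and 5.7−0.7 = 5 V, which is impossible.
Assume only D_A conducts: V_N = 10 − 0.7 = 9.3 V, so I_R = 9.3/1.8 = 5.17 mA.
Check D_B: its anode-to-cathode voltage is 5.7 − 9.3 = -3.6 V < 0.7 V, so it is off. The assumption is consistent.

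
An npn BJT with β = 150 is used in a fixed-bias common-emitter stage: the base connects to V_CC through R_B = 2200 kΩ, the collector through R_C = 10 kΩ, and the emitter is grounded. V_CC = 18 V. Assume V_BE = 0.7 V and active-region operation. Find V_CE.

V_CE ≈ 6.2 V

Base loop: V_CC = I_B·R_B + V_BE, so I_B = (18 − 0.7)/2200 kΩ = 0.00786 mA.
In the active region I_C = β·I_B = 150 × 0.00786 = 1.18 mA.
Collector loop: V_CE = V_CC − I_C·R_C = 18 − 1.18×10 = 6.2 V.
Since V_CE = 6.2 V > V_CE(sat) ≈ 0.2 V, the transistor is in the active region as assumed.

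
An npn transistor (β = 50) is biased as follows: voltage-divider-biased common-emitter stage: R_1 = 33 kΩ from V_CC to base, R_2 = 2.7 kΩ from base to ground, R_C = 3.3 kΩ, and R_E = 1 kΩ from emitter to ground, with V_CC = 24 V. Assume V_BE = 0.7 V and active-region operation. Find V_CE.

V_CE ≈ 19 V

Thevenize the base divider: V_Th = V_CC·R_2/(R_1+R_2) = 24×2.7/35.7 = 1.82 V, R_Th = R_1‖R_2 = 2.5 kΩ.
Base-emitter loop: V_Th = I_B·R_Th + V_BE + (β+1)I_B·R_E, so I_B = (1.82 − 0.7) / (2.5 + 51×1) = 0.0208 mA.
I_C = β·I_B = 50×0.0208 = 1.04 mA, and I_E = (β+1)I_B = 1.06 mA.
V_CE = V_CC − I_C·R_C − I_E·R_E = 24 − 1.04×3.3 − 1.06×1 = 19.5 V.
V_CE = 19.5 V > 0.2 V confirms active-region operation.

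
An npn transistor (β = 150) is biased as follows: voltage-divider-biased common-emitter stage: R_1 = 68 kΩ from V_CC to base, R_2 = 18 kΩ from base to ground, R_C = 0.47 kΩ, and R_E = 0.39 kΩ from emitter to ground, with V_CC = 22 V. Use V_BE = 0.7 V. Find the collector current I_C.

Thevenize the base divider: V_Th = V_CC·R_2/(R_1+R_2) = 22×18/86 = 4.6 V, R_Th = R_1‖R_2 = 14.2 kΩ.
Base-emitter loop: V_Th = I_B·R_Th + V_BE + (β+1)I_B·R_E, so I_B = (4.6 − 0.7) / (14.2 + 151×0.39) = 0.0534 mA.
I_C = β·I_B = 150×0.0534 = 8.01 mA, and I_E = (β+1)I_B = 8.06 mA.
V_CE = V_CC − I_C·R_C − I_E·R_E = 22 − 8.01×0.47 − 8.06×0.39 = 15.1 V.
V_CE = 15.1 V > 0.2 V confirms active-region operation.

I_C ≈ 8 mA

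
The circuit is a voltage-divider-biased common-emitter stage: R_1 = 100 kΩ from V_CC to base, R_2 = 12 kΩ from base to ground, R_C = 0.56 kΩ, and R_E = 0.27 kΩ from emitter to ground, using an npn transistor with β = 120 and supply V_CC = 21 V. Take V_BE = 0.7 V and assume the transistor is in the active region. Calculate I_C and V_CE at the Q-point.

I_C ≈ 4.3 mA, V_CE ≈ 17 V

Thevenize the base divider: V_Th = V_CC·R_2/(R_1+R_2) = 21×12/112 = 2.25 V, R_Th = R_1‖R_2 = 10.7 kΩ.
Base-emitter loop: V_Th = I_B·R_Th + V_BE + (β+1)I_B·R_E, so I_B = (2.25 − 0.7) / (10.7 + 121×0.27) = 0.0357 mA.
I_C = β·I_B = 120×0.0357 = 4.29 mA, and I_E = (β+1)I_B = 4.32 mA.
V_CE = V_CC − I_C·R_C − I_E·R_E = 21 − 4.29×0.56 − 4.32×0.27 = 17.4 V.
V_CE = 17.4 V > 0.2 V confirms active-region operation.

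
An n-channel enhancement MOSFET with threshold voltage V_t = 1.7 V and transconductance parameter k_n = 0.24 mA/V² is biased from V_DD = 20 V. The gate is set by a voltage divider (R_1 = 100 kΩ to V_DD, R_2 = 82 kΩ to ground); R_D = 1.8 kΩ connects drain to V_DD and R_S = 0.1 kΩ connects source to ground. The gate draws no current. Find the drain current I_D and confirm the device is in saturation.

I_D ≈ 5.5 mA

V_G = V_DD·R_2/(R_1+R_2) = 20×82/182 = 9.01 V.
Assume saturation: I_D = (k_n/2)(V_GS − V_t)² with V_GS = V_G − I_D·R_S = 9.01 − 0.1·I_D.
Substituting gives 0.0012·I_D² − 1.18·I_D + 6.41 = 0, with roots I_D = 5.49 or 974 mA.
The root I_D = 974 mA gives V_GS = -88.4 V ≤ V_t, so take I_D = 5.49 mA.
Then V_GS = 8.46 V and V_DS = V_DD − I_D(R_D+R_S) = 20 − 5.49×1.9 = 9.57 V.
Saturation requires V_DS ≥ V_GS − V_t = 6.76 V; 9.57 ≥ 6.76 ✓.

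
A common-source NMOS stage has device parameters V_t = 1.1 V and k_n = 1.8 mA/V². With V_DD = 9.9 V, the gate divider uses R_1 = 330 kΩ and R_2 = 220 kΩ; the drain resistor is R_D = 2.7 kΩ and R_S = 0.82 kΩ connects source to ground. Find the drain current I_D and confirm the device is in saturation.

V_G = V_DD·R_2/(R_1+R_2) = 9.9×220/550 = 3.96 V.
Assume saturation: I_D = (k_n/2)(V_GS − V_t)² with V_GS = V_G − I_D·R_S = 3.96 − 0.82·I_D.
Substituting gives 0.605·I_D² − 5.22·I_D + 7.36 = 0, with roots I_D = 1.78 or 6.85 mA.
The root I_D = 6.85 mA gives V_GS = -1.66 V ≤ V_t, so take I_D = 1.78 mA.
Then V_GS = 2.5 V and V_DS = V_DD − I_D(R_D+R_S) = 9.9 − 1.78×3.52 = 3.65 V.
Saturation requires V_DS ≥ V_GS − V_t = 1.4 V; 3.65 ≥ 1.4 ✓.

I_D ≈ 1.8 mA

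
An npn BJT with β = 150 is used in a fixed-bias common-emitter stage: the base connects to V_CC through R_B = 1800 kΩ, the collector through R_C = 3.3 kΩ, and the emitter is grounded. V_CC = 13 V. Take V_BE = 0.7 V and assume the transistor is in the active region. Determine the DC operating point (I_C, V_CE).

Base loop: V_CC = I_B·R_B + V_BE, so I_B = (13 − 0.7)/1800 kΩ = 0.00683 mA.
In the active region I_C = β·I_B = 150 × 0.00683 = 1.03 mA.
Collector loop: V_CE = V_CC − I_C·R_C = 13 − 1.03×3.3 = 9.62 V.
Since V_CE = 9.62 V > V_CE(sat) ≈ 0.2 V, the transistor is in the active region as assumed.

I_C ≈ 1 mA, V_CE ≈ 9.6 V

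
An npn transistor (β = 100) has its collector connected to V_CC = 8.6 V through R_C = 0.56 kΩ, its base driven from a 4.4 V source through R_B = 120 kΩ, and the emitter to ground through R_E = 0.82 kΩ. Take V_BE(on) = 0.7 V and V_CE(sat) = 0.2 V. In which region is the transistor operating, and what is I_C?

Assume active. Base-emitter loop: I_B = (V_BB − V_BE)/(R_B + (β+1)R_E) = (4.4 − 0.7)/(120 + 101×0.82) = 0.0182 mA.
I_C = β·I_B = 100×0.0182 = 1.82 mA.
V_CE = V_CC − I_C·R_C − I_E·R_E = 8.6 − 1.82×0.56 − 1.84×0.82 = 6.07 V > V_CE(sat), so the active-region assumption holds.

active; I_C ≈ 1.8 mA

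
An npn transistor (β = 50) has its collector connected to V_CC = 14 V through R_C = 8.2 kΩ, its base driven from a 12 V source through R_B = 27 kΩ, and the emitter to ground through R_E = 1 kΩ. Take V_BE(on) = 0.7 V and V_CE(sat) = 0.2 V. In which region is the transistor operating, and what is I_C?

saturation; I_C ≈ 1.5 mA

Assume active: I_B = (12 − 0.7)/(27 + 51×1) = 0.145 mA, I_C = β·I_B = 7.24 mA.
Then V_CE = 14 − 7.24×8.2 − 7.39×1 = -52.8 V < 0.2 V — the active assumption fails.
Re-solve with V_CE = 0.2 V. KCL at the emitter: V_E/R_E = (V_BB−0.7−V_E)/R_B + (V_CC−0.2−V_E)/R_C, giving V_E = 1.81 V.
I_C = (V_CC − 0.2 − V_E)/R_C = (13.8 − 1.81)/8.2 = 1.46 mA.
Check: I_B = (11.3 − 1.81)/27 = 0.351 mA, and β·I_B = 17.6 mA > I_C, confirming saturation.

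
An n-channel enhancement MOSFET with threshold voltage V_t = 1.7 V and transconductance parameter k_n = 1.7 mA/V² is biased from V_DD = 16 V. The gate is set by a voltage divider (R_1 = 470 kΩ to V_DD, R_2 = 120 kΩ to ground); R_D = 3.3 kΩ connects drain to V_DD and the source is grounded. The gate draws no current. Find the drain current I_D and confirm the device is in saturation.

V_G = V_DD·R_2/(R_1+R_2) = 16×120/590 = 3.25 V. With the source grounded, V_GS = V_G = 3.25 V.
Assume saturation: I_D = (k_n/2)(V_GS − V_t)² = (1.7/2)×(3.25 − 1.7)² = 0.85×1.55² = 2.05 mA.
V_DS = V_DD − I_D·R_D = 16 − 2.05×3.3 = 9.22 V.
Saturation requires V_DS ≥ V_GS − V_t = 1.55 V; 9.22 ≥ 1.55 ✓.

I_D ≈ 2.1 mA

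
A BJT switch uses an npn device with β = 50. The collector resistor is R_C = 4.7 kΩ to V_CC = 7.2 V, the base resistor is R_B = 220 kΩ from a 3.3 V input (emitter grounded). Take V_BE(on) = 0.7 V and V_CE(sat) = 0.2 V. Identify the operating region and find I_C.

Assume active. Base-emitter loop: I_B = (V_BB − V_BE)/R_B = (3.3 − 0.7)/220 = 0.0118 mA.
I_C = β·I_B = 50×0.0118 = 0.591 mA.
V_CE = V_CC − I_C·R_C = 7.2 − 0.591×4.7 = 4.42 V > V_CE(sat), so the active-region assumption holds.

active; I_C ≈ 0.59 mA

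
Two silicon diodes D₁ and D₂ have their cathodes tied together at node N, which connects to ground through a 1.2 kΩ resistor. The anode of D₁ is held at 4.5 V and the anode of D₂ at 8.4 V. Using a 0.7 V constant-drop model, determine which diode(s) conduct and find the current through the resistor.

Only D₂ conducts; I_R ≈ 6.4 mA

Assume both conduct. Then node N would need to be at both 4.5−0.7 = 3.8 V and 8.4−0.7 = 7.7 V, which is impossible.
Assume only D₂ conducts: V_N = 8.4 − 0.7 = 7.7 V, so I_R = 7.7/1.2 = 6.42 mA.
Check D₁: its anode-to-cathode voltage is 4.5 − 7.7 = -3.2 V < 0.7 V, so it is off. The assumption is consistent.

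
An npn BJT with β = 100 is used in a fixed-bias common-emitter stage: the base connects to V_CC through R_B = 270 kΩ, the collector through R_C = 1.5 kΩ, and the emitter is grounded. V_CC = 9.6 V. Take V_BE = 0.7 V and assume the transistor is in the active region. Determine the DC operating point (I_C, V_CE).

I_C ≈ 3.3 mA, V_CE ≈ 4.7 V

Base loop: V_CC = I_B·R_B + V_BE, so I_B = (9.6 − 0.7)/270 kΩ = 0.033 mA.
In the active region I_C = β·I_B = 100 × 0.033 = 3.3 mA.
Collector loop: V_CE = V_CC − I_C·R_C = 9.6 − 3.3×1.5 = 4.66 V.
Since V_CE = 4.66 V > V_CE(sat) ≈ 0.2 V, the transistor is in the active region as assumed.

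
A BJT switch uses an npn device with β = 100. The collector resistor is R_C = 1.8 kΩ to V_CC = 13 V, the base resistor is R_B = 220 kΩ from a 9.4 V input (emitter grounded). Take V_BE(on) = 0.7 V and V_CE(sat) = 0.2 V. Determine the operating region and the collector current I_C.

Assume active. Base-emitter loop: I_B = (V_BB − V_BE)/R_B = (9.4 − 0.7)/220 = 0.0395 mA.
I_C = β·I_B = 100×0.0395 = 3.95 mA.
V_CE = V_CC − I_C·R_C = 13 − 3.95×1.8 = 5.88 V > V_CE(sat), so the active-region assumption holds.

active; I_C ≈ 4 mA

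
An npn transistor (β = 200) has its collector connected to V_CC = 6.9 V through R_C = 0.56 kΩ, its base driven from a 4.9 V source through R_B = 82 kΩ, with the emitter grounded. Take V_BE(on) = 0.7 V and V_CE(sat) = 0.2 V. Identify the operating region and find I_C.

Assume active. Base-emitter loop: I_B = (V_BB − V_BE)/R_B = (4.9 − 0.7)/82 = 0.0512 mA.
I_C = β·I_B = 200×0.0512 = 10.2 mA.
V_CE = V_CC − I_C·R_C = 6.9 − 10.2×0.56 = 1.16 V > V_CE(sat), so the active-region assumption holds.

active; I_C ≈ 10 mA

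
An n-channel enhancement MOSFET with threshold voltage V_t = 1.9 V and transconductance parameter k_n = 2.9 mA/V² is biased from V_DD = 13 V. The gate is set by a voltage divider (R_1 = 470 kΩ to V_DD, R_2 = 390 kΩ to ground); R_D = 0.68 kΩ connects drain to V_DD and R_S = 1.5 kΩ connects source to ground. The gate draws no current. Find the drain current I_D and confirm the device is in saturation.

I_D ≈ 1.9 mA

V_G = V_DD·R_2/(R_1+R_2) = 13×390/860 = 5.9 V.
Assume saturation: I_D = (k_n/2)(V_GS − V_t)² with V_GS = V_G − I_D·R_S = 5.9 − 1.5·I_D.
Substituting gives 3.26·I_D² − 18.4·I_D + 23.1 = 0, with roots I_D = 1.9 or 3.73 mA.
The root I_D = 3.73 mA gives V_GS = 0.295 V ≤ V_t, so take I_D = 1.9 mA.
Then V_GS = 3.04 V and V_DS = V_DD − I_D(R_D+R_S) = 13 − 1.9×2.18 = 8.86 V.
Saturation requires V_DS ≥ V_GS − V_t = 1.14 V; 8.86 ≥ 1.14 ✓.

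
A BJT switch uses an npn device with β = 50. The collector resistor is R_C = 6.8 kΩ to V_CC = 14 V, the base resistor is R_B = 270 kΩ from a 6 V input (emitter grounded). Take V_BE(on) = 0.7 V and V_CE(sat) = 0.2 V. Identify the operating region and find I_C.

Assume active. Base-emitter loop: I_B = (V_BB − V_BE)/R_B = (6 − 0.7)/270 = 0.0196 mA.
I_C = β·I_B = 50×0.0196 = 0.981 mA.
V_CE = V_CC − I_C·R_C = 14 − 0.981×6.8 = 7.33 V > V_CE(sat), so the active-region assumption holds.

active; I_C ≈ 0.98 mA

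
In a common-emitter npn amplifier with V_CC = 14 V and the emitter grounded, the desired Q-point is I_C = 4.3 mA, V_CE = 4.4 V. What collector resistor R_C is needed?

Collector loop: V_CC = I_C·R_C + V_CE.
R_C = (V_CC − V_CE)/I_C = (14 − 4.4)/4.3 = 2.23 kΩ.

R_C ≈ 2.2 kΩ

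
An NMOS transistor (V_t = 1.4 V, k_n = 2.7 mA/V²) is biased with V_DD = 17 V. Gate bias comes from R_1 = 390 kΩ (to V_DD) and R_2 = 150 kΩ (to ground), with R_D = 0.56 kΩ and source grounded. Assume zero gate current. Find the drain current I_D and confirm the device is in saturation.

I_D ≈ 15 mA

V_G = V_DD·R_2/(R_1+R_2) = 17×150/540 = 4.72 V. With the source grounded, V_GS = V_G = 4.72 V.
Assume saturation: I_D = (k_n/2)(V_GS − V_t)² = (2.7/2)×(4.72 − 1.4)² = 1.35×3.32² = 14.9 mA.
V_DS = V_DD − I_D·R_D = 17 − 14.9×0.56 = 8.66 V.
Saturation requires V_DS ≥ V_GS − V_t = 3.32 V; 8.66 ≥ 3.32 ✓.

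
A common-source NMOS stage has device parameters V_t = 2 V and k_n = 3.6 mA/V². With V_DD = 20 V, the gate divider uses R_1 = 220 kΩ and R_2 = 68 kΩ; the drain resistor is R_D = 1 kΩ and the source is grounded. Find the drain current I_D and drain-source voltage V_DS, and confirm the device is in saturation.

V_G = V_DD·R_2/(R_1+R_2) = 20×68/288 = 4.72 V. With the source grounded, V_GS = V_G = 4.72 V.
Assume saturation: I_D = (k_n/2)(V_GS − V_t)² = (3.6/2)×(4.72 − 2)² = 1.8×2.72² = 13.3 mA.
V_DS = V_DD − I_D·R_D = 20 − 13.3×1 = 6.66 V.
Saturation requires V_DS ≥ V_GS − V_t = 2.72 V; 6.66 ≥ 2.72 ✓.

I_D ≈ 13 mA, V_DS ≈ 6.7 V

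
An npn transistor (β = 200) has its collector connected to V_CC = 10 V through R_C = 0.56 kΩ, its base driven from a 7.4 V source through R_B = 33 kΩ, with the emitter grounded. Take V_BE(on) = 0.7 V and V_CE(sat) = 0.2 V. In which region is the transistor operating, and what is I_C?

saturation; I_C ≈ 18 mA

Assume active: I_B = (7.4 − 0.7)/33 = 0.203 mA, giving I_C = β·I_B = 40.6 mA.
But then V_CE = 10 − 40.6×0.56 = -12.7 V < V_CE(sat) = 0.2 V — impossible in the active region.
So the transistor is saturated. With V_CE = 0.2 V, I_C = (V_CC − 0.2)/R_C = 9.8/0.56 = 17.5 mA.
Check: β·I_B = 40.6 mA > I_C = 17.5 mA, confirming saturation.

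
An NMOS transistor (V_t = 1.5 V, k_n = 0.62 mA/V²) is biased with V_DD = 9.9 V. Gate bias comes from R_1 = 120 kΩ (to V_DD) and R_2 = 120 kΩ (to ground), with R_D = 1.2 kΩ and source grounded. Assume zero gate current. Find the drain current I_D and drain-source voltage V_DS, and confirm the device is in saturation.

V_G = V_DD·R_2/(R_1+R_2) = 9.9×120/240 = 4.95 V. With the source grounded, V_GS = V_G = 4.95 V.
Assume saturation: I_D = (k_n/2)(V_GS − V_t)² = (0.62/2)×(4.95 − 1.5)² = 0.31×3.45² = 3.69 mA.
V_DS = V_DD − I_D·R_D = 9.9 − 3.69×1.2 = 5.47 V.
Saturation requires V_DS ≥ V_GS − V_t = 3.45 V; 5.47 ≥ 3.45 ✓.

I_D ≈ 3.7 mA, V_DS ≈ 5.5 V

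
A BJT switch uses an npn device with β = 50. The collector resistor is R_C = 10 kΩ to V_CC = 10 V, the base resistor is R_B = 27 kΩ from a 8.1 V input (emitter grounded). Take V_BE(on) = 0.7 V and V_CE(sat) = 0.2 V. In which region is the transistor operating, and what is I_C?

Assume active: I_B = (8.1 − 0.7)/27 = 0.274 mA, giving I_C = β·I_B = 13.7 mA.
But then V_CE = 10 − 13.7×10 = -127 V < V_CE(sat) = 0.2 V — impossible in the active region.
So the transistor is saturated. With V_CE = 0.2 V, I_C = (V_CC − 0.2)/R_C = 9.8/10 = 0.98 mA.
Check: β·I_B = 13.7 mA > I_C = 0.98 mA, confirming saturation.

saturation; I_C ≈ 0.98 mA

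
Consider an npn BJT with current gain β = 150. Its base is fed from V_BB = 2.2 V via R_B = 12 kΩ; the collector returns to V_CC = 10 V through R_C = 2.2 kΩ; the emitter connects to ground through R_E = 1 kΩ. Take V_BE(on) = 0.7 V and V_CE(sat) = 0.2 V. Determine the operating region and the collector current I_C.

Assume active. Base-emitter loop: I_B = (V_BB − V_BE)/(R_B + (β+1)R_E) = (2.2 − 0.7)/(12 + 151×1) = 0.0092 mA.
I_C = β·I_B = 150×0.0092 = 1.38 mA.
V_CE = V_CC − I_C·R_C − I_E·R_E = 10 − 1.38×2.2 − 1.39×1 = 5.57 V > V_CE(sat), so the active-region assumption holds.

active; I_C ≈ 1.4 mA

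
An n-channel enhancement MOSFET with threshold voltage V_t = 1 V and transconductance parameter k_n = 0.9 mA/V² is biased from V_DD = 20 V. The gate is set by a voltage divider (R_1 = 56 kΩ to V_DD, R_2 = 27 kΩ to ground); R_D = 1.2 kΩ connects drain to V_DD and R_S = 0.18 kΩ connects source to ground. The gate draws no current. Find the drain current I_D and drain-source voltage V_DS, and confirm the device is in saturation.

V_G = V_DD·R_2/(R_1+R_2) = 20×27/83 = 6.51 V.
Assume saturation: I_D = (k_n/2)(V_GS − V_t)² with V_GS = V_G − I_D·R_S = 6.51 − 0.18·I_D.
Substituting gives 0.0146·I_D² − 1.89·I_D + 13.6 = 0, with roots I_D = 7.66 or 122 mA.
The root I_D = 122 mA gives V_GS = -15.5 V ≤ V_t, so take I_D = 7.66 mA.
Then V_GS = 5.13 V and V_DS = V_DD − I_D(R_D+R_S) = 20 − 7.66×1.38 = 9.42 V.
Saturation requires V_DS ≥ V_GS − V_t = 4.13 V; 9.42 ≥ 4.13 ✓.

I_D ≈ 7.7 mA, V_DS ≈ 9.4 V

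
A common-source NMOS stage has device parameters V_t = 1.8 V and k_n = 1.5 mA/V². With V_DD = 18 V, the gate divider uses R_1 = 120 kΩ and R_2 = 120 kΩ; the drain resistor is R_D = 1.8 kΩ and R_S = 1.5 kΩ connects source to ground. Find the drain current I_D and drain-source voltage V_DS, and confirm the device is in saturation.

I_D ≈ 3.4 mA, V_DS ≈ 6.8 V

V_G = V_DD·R_2/(R_1+R_2) = 18×120/240 = 9 V.
Assume saturation: I_D = (k_n/2)(V_GS − V_t)² with V_GS = V_G − I_D·R_S = 9 − 1.5·I_D.
Substituting gives 1.69·I_D² − 17.2·I_D + 38.9 = 0, with roots I_D = 3.38 or 6.81 mA.
The root I_D = 6.81 mA gives V_GS = -1.21 V ≤ V_t, so take I_D = 3.38 mA.
Then V_GS = 3.92 V and V_DS = V_DD − I_D(R_D+R_S) = 18 − 3.38×3.3 = 6.83 V.
Saturation requires V_DS ≥ V_GS − V_t = 2.12 V; 6.83 ≥ 2.12 ✓.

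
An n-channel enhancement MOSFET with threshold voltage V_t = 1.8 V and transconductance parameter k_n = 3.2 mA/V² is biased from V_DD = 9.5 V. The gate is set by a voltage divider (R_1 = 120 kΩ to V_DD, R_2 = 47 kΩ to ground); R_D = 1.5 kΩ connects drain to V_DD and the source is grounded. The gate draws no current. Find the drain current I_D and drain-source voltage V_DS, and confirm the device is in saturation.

V_G = V_DD·R_2/(R_1+R_2) = 9.5×47/167 = 2.67 V. With the source grounded, V_GS = V_G = 2.67 V.
Assume saturation: I_D = (k_n/2)(V_GS − V_t)² = (3.2/2)×(2.67 − 1.8)² = 1.6×0.874² = 1.22 mA.
V_DS = V_DD − I_D·R_D = 9.5 − 1.22×1.5 = 7.67 V.
Saturation requires V_DS ≥ V_GS − V_t = 0.874 V; 7.67 ≥ 0.874 ✓.

I_D ≈ 1.2 mA, V_DS ≈ 7.7 V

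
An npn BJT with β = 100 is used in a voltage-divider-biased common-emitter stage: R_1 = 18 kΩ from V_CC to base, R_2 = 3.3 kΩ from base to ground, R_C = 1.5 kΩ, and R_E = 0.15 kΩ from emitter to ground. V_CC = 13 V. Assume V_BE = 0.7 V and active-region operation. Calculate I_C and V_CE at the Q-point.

Thevenize the base divider: V_Th = V_CC·R_2/(R_1+R_2) = 13×3.3/21.3 = 2.01 V, R_Th = R_1‖R_2 = 2.79 kΩ.
Base-emitter loop: V_Th = I_B·R_Th + V_BE + (β+1)I_B·R_E, so I_B = (2.01 − 0.7) / (2.79 + 101×0.15) = 0.0733 mA.
I_C = β·I_B = 100×0.0733 = 7.33 mA, and I_E = (β+1)I_B = 7.4 mA.
V_CE = V_CC − I_C·R_C − I_E·R_E = 13 − 7.33×1.5 − 7.4×0.15 = 0.902 V.
V_CE = 0.902 V > 0.2 V confirms active-region operation.

I_C ≈ 7.3 mA, V_CE ≈ 0.9 V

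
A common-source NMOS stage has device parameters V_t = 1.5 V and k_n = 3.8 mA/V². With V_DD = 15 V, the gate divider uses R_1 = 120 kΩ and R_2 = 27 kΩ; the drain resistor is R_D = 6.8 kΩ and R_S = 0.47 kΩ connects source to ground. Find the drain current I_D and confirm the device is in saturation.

I_D ≈ 1.1 mA

V_G = V_DD·R_2/(R_1+R_2) = 15×27/147 = 2.76 V.
Assume saturation: I_D = (k_n/2)(V_GS − V_t)² with V_GS = V_G − I_D·R_S = 2.76 − 0.47·I_D.
Substituting gives 0.42·I_D² − 3.24·I_D + 2.99 = 0, with roots I_D = 1.07 or 6.65 mA.
The root I_D = 6.65 mA gives V_GS = -0.371 V ≤ V_t, so take I_D = 1.07 mA.
Then V_GS = 2.25 V and V_DS = V_DD − I_D(R_D+R_S) = 15 − 1.07×7.27 = 7.21 V.
Saturation requires V_DS ≥ V_GS − V_t = 0.751 V; 7.21 ≥ 0.751 ✓.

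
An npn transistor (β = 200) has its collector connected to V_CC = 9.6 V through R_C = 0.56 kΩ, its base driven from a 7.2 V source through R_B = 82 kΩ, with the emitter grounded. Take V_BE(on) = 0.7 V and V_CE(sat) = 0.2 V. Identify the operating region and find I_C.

active; I_C ≈ 16 mA

Assume active. Base-emitter loop: I_B = (V_BB − V_BE)/R_B = (7.2 − 0.7)/82 = 0.0793 mA.
I_C = β·I_B = 200×0.0793 = 15.9 mA.
V_CE = V_CC − I_C·R_C = 9.6 − 15.9×0.56 = 0.722 V > V_CE(sat), so the active-region assumption holds.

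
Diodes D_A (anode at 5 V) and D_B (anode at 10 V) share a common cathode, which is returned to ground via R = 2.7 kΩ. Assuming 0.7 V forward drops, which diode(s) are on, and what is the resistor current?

Assume both conduct. Then node N would need to be at both 5−0.7 = 4.3 V and 10−0.7 = 9.3 V, which is impossible.
Assume only D_B conducts: V_N = 10 − 0.7 = 9.3 V, so I_R = 9.3/2.7 = 3.44 mA.
Check D_A: its anode-to-cathode voltage is 5 − 9.3 = -4.3 V < 0.7 V, so it is off. The assumption is consistent.

Only D_B conducts; I_R ≈ 3.4 mA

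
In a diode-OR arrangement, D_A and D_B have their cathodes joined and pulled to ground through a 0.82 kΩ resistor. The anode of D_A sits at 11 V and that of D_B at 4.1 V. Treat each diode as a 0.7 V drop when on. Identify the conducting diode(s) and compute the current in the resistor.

Assume both conduct. Then node N would need to be at both 11−0.7 = 10.3 V and 4.1−0.7 = 3.4 V, which is impossible.
Assume only D_A conducts: V_N = 11 − 0.7 = 10.3 V, so I_R = 10.3/0.82 = 12.6 mA.
Check D_B: its anode-to-cathode voltage is 4.1 − 10.3 = -6.2 V < 0.7 V, so it is off. The assumption is consistent.

Only D_A conducts; I_R ≈ 13 mA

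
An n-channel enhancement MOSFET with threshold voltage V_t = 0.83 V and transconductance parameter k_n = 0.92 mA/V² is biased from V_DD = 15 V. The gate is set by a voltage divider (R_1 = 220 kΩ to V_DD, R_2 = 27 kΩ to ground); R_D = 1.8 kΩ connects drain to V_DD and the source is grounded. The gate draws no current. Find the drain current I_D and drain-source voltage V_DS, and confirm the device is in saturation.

V_G = V_DD·R_2/(R_1+R_2) = 15×27/247 = 1.64 V. With the source grounded, V_GS = V_G = 1.64 V.
Assume saturation: I_D = (k_n/2)(V_GS − V_t)² = (0.92/2)×(1.64 − 0.83)² = 0.46×0.81² = 0.302 mA.
V_DS = V_DD − I_D·R_D = 15 − 0.302×1.8 = 14.5 V.
Saturation requires V_DS ≥ V_GS − V_t = 0.81 V; 14.5 ≥ 0.81 ✓.

I_D ≈ 0.3 mA, V_DS ≈ 14 V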